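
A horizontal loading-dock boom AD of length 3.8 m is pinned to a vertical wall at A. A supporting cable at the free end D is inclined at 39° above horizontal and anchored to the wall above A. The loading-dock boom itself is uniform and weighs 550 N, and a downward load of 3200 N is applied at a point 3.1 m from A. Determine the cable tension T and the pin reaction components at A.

ΣM about A: T·sin39°·3.8 − 550·1.9 − 3200·3.1 = 0 → T = 10965/(3.8·0.62932) = 4585.15 ≈ 4585 N.
ΣF_x = 0: A_x − T·cos39° = 0 → A_x = 4585.15 × 0.777146 = 3563 N.
ΣF_y = 0: A_y + T·sin39° − 550 − 3200 = 0 → A_y = 3750 − 4585.15 × 0.62932 = 864.5 N.

T = 4585 N, A_x = 3563 N, A_y = 864.5 N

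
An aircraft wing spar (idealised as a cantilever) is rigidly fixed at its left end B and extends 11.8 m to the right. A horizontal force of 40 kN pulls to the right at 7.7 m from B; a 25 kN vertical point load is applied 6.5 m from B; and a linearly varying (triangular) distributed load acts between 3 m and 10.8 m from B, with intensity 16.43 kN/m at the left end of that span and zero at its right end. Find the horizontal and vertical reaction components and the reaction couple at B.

B_x = -40.00 kN, B_y = 89.08 kN, M_B = 521.3 kN·m

Resultant of the triangular load: ½ × 16.43 × 7.8 = 64.077 kN, acting at 5.6 m from B (one-third of the span from the peak).
ΣF_x = 0: B_x + 40 = 0 → B_x = -40.00 kN.
ΣF_y = 0: B_y − 25 − ½·16.43·7.8 = 0 → B_y = 89.08 kN.
ΣM about B: M_B − 25·6.5 − (½·16.43·7.8)·5.6 = 0 → M_B = 521.3 kN·m.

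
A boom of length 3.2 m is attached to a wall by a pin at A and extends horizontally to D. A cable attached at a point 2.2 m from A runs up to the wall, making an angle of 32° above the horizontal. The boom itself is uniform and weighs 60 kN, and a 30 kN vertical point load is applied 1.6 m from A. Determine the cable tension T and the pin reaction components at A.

T = 123.5 kN, A_x = 104.7 kN, A_y = 24.55 kN

ΣM about A: T·sin32°·2.2 − 60·1.6 − 30·1.6 = 0 → T = 144/(2.2·0.529919) = 123.518 ≈ 123.5 kN.
ΣF_x = 0: A_x − T·cos32° = 0 → A_x = 123.518 × 0.848048 = 104.7 kN.
ΣF_y = 0: A_y + T·sin32° − 60 − 30 = 0 → A_y = 90 − 123.518 × 0.529919 = 24.55 kN.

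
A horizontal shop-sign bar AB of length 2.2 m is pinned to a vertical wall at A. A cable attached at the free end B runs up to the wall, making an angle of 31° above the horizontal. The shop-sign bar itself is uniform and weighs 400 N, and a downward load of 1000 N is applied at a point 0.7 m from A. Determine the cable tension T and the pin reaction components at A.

T = 1006 N, A_x = 862.4 N, A_y = 881.8 N

ΣM about A: T·sin31°·2.2 − 400·1.1 − 1000·0.7 = 0 → T = 1140/(2.2·0.515038) = 1006.1 ≈ 1006 N.
ΣF_x = 0: A_x − T·cos31° = 0 → A_x = 1006.1 × 0.857167 = 862.4 N.
ΣF_y = 0: A_y + T·sin31° − 400 − 1000 = 0 → A_y = 1400 − 1006.1 × 0.515038 = 881.8 N.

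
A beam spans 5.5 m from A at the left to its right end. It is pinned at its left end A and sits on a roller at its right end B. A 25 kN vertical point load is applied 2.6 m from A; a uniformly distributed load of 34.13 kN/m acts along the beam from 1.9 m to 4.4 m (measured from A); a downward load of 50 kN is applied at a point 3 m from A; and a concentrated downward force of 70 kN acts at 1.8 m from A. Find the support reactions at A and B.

A_x = 0, A_y = 119.5 kN, B_y = 110.9 kN

Resultant of the distributed load: 34.13 × 2.5 = 85.325 kN at 3.15 m from A.
ΣM about A: B_y·5.5 − 25·2.6 − (34.13·2.5)·3.15 − 50·3 − 70·1.8 = 0 → B_y = 609.77375/5.5 = 110.868 ≈ 110.9 kN.
ΣF_y = 0: A_y + 110.868 − 25 − 34.13·2.5 − 50 − 70 = 0 → A_y = 119.5 kN.
ΣF_x = 0: no horizontal applied forces, so A_x = 0.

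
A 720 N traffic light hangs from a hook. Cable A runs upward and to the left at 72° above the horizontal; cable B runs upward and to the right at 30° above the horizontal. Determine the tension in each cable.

T_A = 637.5 N, T_B = 227.5 N

ΣF_x = 0: −T_A·cos72° + T_B·cos30° = 0 → T_B = 0.356822·T_A.
ΣF_y = 0: T_A·sin72° + T_B·sin30° = 720.
Substitute: T_A·(0.951057 + 0.356822·0.5) = 720 → T_A = 637.468 ≈ 637.5 N.
Then T_B = 0.356822 × 637.468 = 227.5 N.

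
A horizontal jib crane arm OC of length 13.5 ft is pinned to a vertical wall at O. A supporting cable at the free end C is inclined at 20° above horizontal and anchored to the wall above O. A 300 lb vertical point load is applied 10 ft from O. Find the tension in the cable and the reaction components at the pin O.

ΣM about O: T·sin20°·13.5 − 300·10 = 0 → T = 3000/(13.5·0.34202) = 649.735 ≈ 649.7 lb.
ΣF_x = 0: O_x − T·cos20° = 0 → O_x = 649.735 × 0.939693 = 610.6 lb.
ΣF_y = 0: O_y + T·sin20° − 300 = 0 → O_y = 300 − 649.735 × 0.34202 = 77.78 lb.

T = 649.7 lb, O_x = 610.6 lb, O_y = 77.78 lb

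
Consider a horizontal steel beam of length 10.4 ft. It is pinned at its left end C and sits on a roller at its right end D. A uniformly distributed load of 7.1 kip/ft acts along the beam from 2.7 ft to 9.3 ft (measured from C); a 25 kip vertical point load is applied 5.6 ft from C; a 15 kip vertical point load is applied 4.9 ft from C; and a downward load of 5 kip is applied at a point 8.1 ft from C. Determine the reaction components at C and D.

Resultant of the distributed load: 7.1 × 6.6 = 46.86 kip at 6 ft from C.
Moments about C: D_y·10.4 − (7.1·6.6)·6 − 25·5.6 − 15·4.9 − 5·8.1 = 0 → D_y = 535.16/10.4 = 51.4577 ≈ 51.46 kip.
ΣF_y = 0: C_y + 51.4577 − 7.1·6.6 − 25 − 15 − 5 = 0 → C_y = 40.40 kip.
ΣF_x = 0: no horizontal applied forces, so C_x = 0.

C_x = 0, C_y = 40.40 kip, D_y = 51.46 kip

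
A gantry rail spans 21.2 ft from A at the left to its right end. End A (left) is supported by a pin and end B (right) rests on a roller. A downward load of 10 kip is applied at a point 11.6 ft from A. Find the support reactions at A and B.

Taking moments about A: B_y·21.2 − 10·11.6 = 0 → B_y = 116/21.2 = 5.4717 ≈ 5.472 kip.
ΣF_y = 0: A_y + 5.4717 − 10 = 0 → A_y = 4.528 kip.
ΣF_x = 0: no horizontal applied forces, so A_x = 0.

A_x = 0, A_y = 4.528 kip, B_y = 5.472 kip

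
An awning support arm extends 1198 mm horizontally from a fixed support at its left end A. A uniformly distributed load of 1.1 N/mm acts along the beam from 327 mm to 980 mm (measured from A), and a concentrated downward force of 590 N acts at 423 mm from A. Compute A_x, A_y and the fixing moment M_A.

A_x = 0, A_y = 1308 N, M_A = 719000 N·mm

Resultant of the distributed load: 1.1 × 653 = 718.3 N at 653.5 mm from A.
ΣF_x = 0: A_x = 0.
ΣF_y = 0: A_y − 1.1·653 − 590 = 0 → A_y = 1308 N.
ΣM about A: M_A − (1.1·653)·653.5 − 590·423 = 0 → M_A = 719000 N·mm.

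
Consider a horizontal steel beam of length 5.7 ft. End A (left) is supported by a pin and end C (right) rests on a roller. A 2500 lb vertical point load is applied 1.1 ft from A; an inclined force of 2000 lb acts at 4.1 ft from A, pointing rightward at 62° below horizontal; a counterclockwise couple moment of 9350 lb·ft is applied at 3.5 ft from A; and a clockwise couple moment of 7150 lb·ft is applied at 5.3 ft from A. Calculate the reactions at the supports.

ΣM about A: C_y·5.7 − 2500·1.1 − 2000·sin62°·4.1 + 9350 − 7150 = 0 → C_y = 7790.17/5.7 = 1366.7 ≈ 1367 lb.
ΣF_y = 0: A_y + 1366.7 − 2500 − 2000·sin62° = 0 → A_y = 2899 lb.
ΣF_x = 0: A_x + 2000·cos62° = 0 → A_x = -938.9 lb.

A_x = -938.9 lb, A_y = 2899 lb, C_y = 1367 lb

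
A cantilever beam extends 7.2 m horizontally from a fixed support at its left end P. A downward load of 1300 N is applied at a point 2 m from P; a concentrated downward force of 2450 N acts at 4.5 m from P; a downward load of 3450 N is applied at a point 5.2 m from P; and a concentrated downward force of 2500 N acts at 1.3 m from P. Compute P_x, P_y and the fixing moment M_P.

P_x = 0, P_y = 9700 N, M_P = 34820 N·m

ΣF_x = 0: P_x = 0.
ΣF_y = 0: P_y − 1300 − 2450 − 3450 − 2500 = 0 → P_y = 9700 N.
ΣM about P: M_P − 1300·2 − 2450·4.5 − 3450·5.2 − 2500·1.3 = 0 → M_P = 34820 N·m.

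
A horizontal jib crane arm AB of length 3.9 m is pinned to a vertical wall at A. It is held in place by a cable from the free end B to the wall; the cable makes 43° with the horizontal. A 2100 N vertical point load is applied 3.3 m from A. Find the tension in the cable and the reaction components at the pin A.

ΣM about A: T·sin43°·3.9 − 2100·3.3 = 0 → T = 6930/(3.9·0.681998) = 2605.47 ≈ 2605 N.
ΣF_x = 0: A_x − T·cos43° = 0 → A_x = 2605.47 × 0.731354 = 1906 N.
ΣF_y = 0: A_y + T·sin43° − 2100 = 0 → A_y = 2100 − 2605.47 × 0.681998 = 323.1 N.

T = 2605 N, A_x = 1906 N, A_y = 323.1 N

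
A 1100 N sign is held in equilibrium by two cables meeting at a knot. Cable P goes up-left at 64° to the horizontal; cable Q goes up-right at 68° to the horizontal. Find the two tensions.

ΣF_x = 0: −T_P·cos64° + T_Q·cos68° = 0 → T_Q = 1.17022·T_P.
ΣF_y = 0: T_P·sin64° + T_Q·sin68° = 1100.
Substitute: T_P·(0.898794 + 1.17022·0.927184) = 1100 → T_P = 554.49 ≈ 554.5 N.
Then T_Q = 1.17022 × 554.49 = 648.9 N.

T_P = 554.5 N, T_Q = 648.9 N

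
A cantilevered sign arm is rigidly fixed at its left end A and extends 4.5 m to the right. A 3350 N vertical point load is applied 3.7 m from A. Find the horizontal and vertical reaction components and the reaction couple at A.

A_x = 0, A_y = 3350 N, M_A = 12400 N·m

ΣF_x = 0: A_x = 0.
ΣF_y = 0: A_y − 3350 = 0 → A_y = 3350 N.
ΣM about A: M_A − 3350·3.7 = 0 → M_A = 12400 N·m.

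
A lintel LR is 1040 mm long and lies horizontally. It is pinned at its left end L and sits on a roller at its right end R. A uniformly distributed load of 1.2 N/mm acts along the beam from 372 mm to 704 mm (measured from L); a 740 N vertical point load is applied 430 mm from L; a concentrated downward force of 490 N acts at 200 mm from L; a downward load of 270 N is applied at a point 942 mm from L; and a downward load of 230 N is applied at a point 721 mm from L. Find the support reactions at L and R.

L_x = 0, L_y = 1118 N, R_y = 1010 N

Resultant of the distributed load: 1.2 × 332 = 398.4 N at 538 mm from L.
ΣM about L: R_y·1040 − (1.2·332)·538 − 740·430 − 490·200 − 270·942 − 230·721 = 0 → R_y = 1050709.2/1040 = 1010.3 ≈ 1010 N.
ΣF_y = 0: L_y + 1010.3 − 1.2·332 − 740 − 490 − 270 − 230 = 0 → L_y = 1118 N.
ΣF_x = 0: no horizontal applied forces, so L_x = 0.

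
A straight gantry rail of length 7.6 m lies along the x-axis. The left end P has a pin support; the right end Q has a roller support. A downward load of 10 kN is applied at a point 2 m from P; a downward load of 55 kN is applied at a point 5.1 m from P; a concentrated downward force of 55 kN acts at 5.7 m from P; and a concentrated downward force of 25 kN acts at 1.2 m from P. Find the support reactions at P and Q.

Moments about P: Q_y·7.6 − 10·2 − 55·5.1 − 55·5.7 − 25·1.2 = 0 → Q_y = 644/7.6 = 84.7368 ≈ 84.74 kN.
ΣF_y = 0: P_y + 84.7368 − 10 − 55 − 55 − 25 = 0 → P_y = 60.26 kN.
ΣF_x = 0: no horizontal applied forces, so P_x = 0.

P_x = 0, P_y = 60.26 kN, Q_y = 84.74 kN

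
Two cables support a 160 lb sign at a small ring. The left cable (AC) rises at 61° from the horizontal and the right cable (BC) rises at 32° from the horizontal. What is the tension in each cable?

T_AC = 135.9 lb, T_BC = 77.68 lb

ΣF_x = 0: −T_AC·cos61° + T_BC·cos32° = 0 → T_BC = 0.571677·T_AC.
ΣF_y = 0: T_AC·sin61° + T_BC·sin32° = 160.
Substitute: T_AC·(0.87462 + 0.571677·0.529919) = 160 → T_AC = 135.874 ≈ 135.9 lb.
Then T_BC = 0.571677 × 135.874 = 77.68 lb.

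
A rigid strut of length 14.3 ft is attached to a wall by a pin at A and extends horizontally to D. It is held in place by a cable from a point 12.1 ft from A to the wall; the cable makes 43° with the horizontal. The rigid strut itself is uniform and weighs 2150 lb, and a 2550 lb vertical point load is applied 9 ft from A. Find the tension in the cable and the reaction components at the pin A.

ΣM about A: T·sin43°·12.1 − 2150·7.15 − 2550·9 = 0 → T = 38322.5/(12.1·0.681998) = 4643.93 ≈ 4644 lb.
ΣF_x = 0: A_x − T·cos43° = 0 → A_x = 4643.93 × 0.731354 = 3396 lb.
ΣF_y = 0: A_y + T·sin43° − 2150 − 2550 = 0 → A_y = 4700 − 4643.93 × 0.681998 = 1533 lb.

T = 4644 lb, A_x = 3396 lb, A_y = 1533 lb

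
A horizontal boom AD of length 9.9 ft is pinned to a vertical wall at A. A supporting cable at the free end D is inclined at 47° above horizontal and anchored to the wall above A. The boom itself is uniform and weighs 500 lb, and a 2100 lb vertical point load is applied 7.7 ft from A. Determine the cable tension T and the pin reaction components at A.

T = 2575 lb, A_x = 1756 lb, A_y = 716.7 lb

ΣM about A: T·sin47°·9.9 − 500·4.95 − 2100·7.7 = 0 → T = 18645/(9.9·0.731354) = 2575.13 ≈ 2575 lb.
ΣF_x = 0: A_x − T·cos47° = 0 → A_x = 2575.13 × 0.681998 = 1756 lb.
ΣF_y = 0: A_y + T·sin47° − 500 − 2100 = 0 → A_y = 2600 − 2575.13 × 0.731354 = 716.7 lb.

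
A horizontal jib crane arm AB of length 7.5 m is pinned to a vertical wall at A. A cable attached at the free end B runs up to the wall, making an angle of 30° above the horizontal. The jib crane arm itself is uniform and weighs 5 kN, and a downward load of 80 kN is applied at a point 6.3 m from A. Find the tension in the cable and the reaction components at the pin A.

ΣM about A: T·sin30°·7.5 − 5·3.75 − 80·6.3 = 0 → T = 522.75/(7.5·0.5) = 139.4 kN.
ΣF_x = 0: A_x − T·cos30° = 0 → A_x = 139.4 × 0.866025 = 120.7 kN.
ΣF_y = 0: A_y + T·sin30° − 5 − 80 = 0 → A_y = 85 − 139.4 × 0.5 = 15.30 kN.

T = 139.4 kN, A_x = 120.7 kN, A_y = 15.30 kN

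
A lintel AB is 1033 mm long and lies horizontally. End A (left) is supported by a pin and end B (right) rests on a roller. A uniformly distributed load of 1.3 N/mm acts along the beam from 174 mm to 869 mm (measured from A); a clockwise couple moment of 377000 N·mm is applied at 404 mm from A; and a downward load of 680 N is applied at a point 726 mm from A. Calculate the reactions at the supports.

A_x = 0, A_y = 284.5 N, B_y = 1299 N

Resultant of the distributed load: 1.3 × 695 = 903.5 N at 521.5 mm from A.
ΣM about A: B_y·1033 − (1.3·695)·521.5 − 377000 − 680·726 = 0 → B_y = 1341855.25/1033 = 1298.99 ≈ 1299 N.
ΣF_y = 0: A_y + 1298.99 − 1.3·695 − 680 = 0 → A_y = 284.5 N.
ΣF_x = 0: no horizontal applied forces, so A_x = 0.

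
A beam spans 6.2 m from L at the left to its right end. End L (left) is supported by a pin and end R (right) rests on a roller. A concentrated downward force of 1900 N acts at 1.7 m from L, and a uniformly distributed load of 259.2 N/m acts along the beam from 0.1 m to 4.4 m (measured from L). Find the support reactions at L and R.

Resultant of the distributed load: 259.2 × 4.3 = 1114.56 N at 2.25 m from L.
ΣM about L: R_y·6.2 − 1900·1.7 − (259.2·4.3)·2.25 = 0 → R_y = 5737.76/6.2 = 925.445 ≈ 925.4 N.
ΣF_y = 0: L_y + 925.445 − 1900 − 259.2·4.3 = 0 → L_y = 2089 N.
ΣF_x = 0: no horizontal applied forces, so L_x = 0.

L_x = 0, L_y = 2089 N, R_y = 925.4 N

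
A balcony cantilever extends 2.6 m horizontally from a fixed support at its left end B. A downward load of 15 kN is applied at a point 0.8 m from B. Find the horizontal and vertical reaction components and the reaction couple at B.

ΣF_x = 0: B_x = 0.
ΣF_y = 0: B_y − 15 = 0 → B_y = 15.00 kN.
ΣM about B: M_B − 15·0.8 = 0 → M_B = 12.00 kN·m.

B_x = 0, B_y = 15.00 kN, M_B = 12.00 kN·m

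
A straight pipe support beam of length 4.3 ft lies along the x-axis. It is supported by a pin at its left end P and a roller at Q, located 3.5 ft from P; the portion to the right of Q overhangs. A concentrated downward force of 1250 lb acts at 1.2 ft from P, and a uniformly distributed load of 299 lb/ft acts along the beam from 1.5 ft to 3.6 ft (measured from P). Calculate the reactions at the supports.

Resultant of the distributed load: 299 × 2.1 = 627.9 lb at 2.55 ft from P.
Taking moments about P: Q_y·3.5 − 1250·1.2 − (299·2.1)·2.55 = 0 → Q_y = 3101.145/3.5 = 886.041 ≈ 886.0 lb.
ΣF_y = 0: P_y + 886.041 − 1250 − 299·2.1 = 0 → P_y = 991.9 lb.
ΣF_x = 0: no horizontal applied forces, so P_x = 0.

P_x = 0, P_y = 991.9 lb, Q_y = 886.0 lb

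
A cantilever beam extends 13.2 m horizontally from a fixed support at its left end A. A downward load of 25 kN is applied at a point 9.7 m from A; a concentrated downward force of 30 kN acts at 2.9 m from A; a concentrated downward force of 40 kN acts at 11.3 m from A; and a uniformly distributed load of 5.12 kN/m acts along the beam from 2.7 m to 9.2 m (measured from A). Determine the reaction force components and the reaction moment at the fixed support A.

A_x = 0, A_y = 128.3 kN, M_A = 979.5 kN·m

Resultant of the distributed load: 5.12 × 6.5 = 33.28 kN at 5.95 m from A.
ΣF_x = 0: A_x = 0.
ΣF_y = 0: A_y − 25 − 30 − 40 − 5.12·6.5 = 0 → A_y = 128.3 kN.
ΣM about A: M_A − 25·9.7 − 30·2.9 − 40·11.3 − (5.12·6.5)·5.95 = 0 → M_A = 979.5 kN·m.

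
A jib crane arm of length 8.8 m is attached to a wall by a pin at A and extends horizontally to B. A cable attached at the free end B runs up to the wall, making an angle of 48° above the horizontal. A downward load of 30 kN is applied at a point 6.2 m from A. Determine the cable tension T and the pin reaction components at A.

T = 28.44 kN, A_x = 19.03 kN, A_y = 8.864 kN

ΣM about A: T·sin48°·8.8 − 30·6.2 = 0 → T = 186/(8.8·0.743145) = 28.4418 ≈ 28.44 kN.
ΣF_x = 0: A_x − T·cos48° = 0 → A_x = 28.4418 × 0.669131 = 19.03 kN.
ΣF_y = 0: A_y + T·sin48° − 30 = 0 → A_y = 30 − 28.4418 × 0.743145 = 8.864 kN.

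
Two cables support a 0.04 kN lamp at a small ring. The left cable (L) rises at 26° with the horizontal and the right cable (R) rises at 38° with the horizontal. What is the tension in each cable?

T_L = 0.03507 kN, T_R = 0.04000 kN

ΣF_x = 0: −T_L·cos26° + T_R·cos38° = 0 → T_R = 1.14059·T_L.
ΣF_y = 0: T_L·sin26° + T_R·sin38° = 0.04.
Substitute: T_L·(0.438371 + 1.14059·0.615661) = 0.04 → T_L = 0.0350696 ≈ 0.03507 kN.
Then T_R = 1.14059 × 0.0350696 = 0.04000 kN.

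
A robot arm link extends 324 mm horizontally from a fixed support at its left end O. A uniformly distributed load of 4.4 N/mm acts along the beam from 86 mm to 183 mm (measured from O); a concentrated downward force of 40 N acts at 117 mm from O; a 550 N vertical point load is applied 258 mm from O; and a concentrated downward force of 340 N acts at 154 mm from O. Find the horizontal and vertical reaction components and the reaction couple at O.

Resultant of the distributed load: 4.4 × 97 = 426.8 N at 134.5 mm from O.
ΣF_x = 0: O_x = 0.
ΣF_y = 0: O_y − 4.4·97 − 40 − 550 − 340 = 0 → O_y = 1357 N.
ΣM about O: M_O − (4.4·97)·134.5 − 40·117 − 550·258 − 340·154 = 0 → M_O = 256300 N·mm.

O_x = 0, O_y = 1357 N, M_O = 256300 N·mm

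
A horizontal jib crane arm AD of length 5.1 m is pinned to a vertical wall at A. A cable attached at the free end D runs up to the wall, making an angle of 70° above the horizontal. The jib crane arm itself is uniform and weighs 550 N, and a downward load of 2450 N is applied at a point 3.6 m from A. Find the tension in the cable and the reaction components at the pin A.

T = 2133 N, A_x = 729.5 N, A_y = 995.6 N

ΣM about A: T·sin70°·5.1 − 550·2.55 − 2450·3.6 = 0 → T = 10222.5/(5.1·0.939693) = 2133.05 ≈ 2133 N.
ΣF_x = 0: A_x − T·cos70° = 0 → A_x = 2133.05 × 0.34202 = 729.5 N.
ΣF_y = 0: A_y + T·sin70° − 550 − 2450 = 0 → A_y = 3000 − 2133.05 × 0.939693 = 995.6 N.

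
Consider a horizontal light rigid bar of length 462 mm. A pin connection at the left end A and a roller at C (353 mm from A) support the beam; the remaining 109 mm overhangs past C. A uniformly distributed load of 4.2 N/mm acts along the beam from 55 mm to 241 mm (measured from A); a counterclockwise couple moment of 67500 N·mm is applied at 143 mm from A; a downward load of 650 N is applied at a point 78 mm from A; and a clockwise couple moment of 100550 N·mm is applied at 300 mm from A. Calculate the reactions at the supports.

Resultant of the distributed load: 4.2 × 186 = 781.2 N at 148 mm from A.
Moments about A: C_y·353 − (4.2·186)·148 + 67500 − 650·78 − 100550 = 0 → C_y = 199367.6/353 = 564.781 ≈ 564.8 N.
ΣF_y = 0: A_y + 564.781 − 4.2·186 − 650 = 0 → A_y = 866.4 N.
ΣF_x = 0: no horizontal applied forces, so A_x = 0.

A_x = 0, A_y = 866.4 N, C_y = 564.8 N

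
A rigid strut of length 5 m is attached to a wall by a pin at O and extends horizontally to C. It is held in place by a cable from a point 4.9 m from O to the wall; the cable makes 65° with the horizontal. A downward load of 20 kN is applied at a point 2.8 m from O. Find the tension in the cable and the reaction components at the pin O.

ΣM about O: T·sin65°·4.9 − 20·2.8 = 0 → T = 56/(4.9·0.906308) = 12.61 kN.
ΣF_x = 0: O_x − T·cos65° = 0 → O_x = 12.61 × 0.422618 = 5.329 kN.
ΣF_y = 0: O_y + T·sin65° − 20 = 0 → O_y = 20 − 12.61 × 0.906308 = 8.571 kN.

T = 12.61 kN, O_x = 5.329 kN, O_y = 8.571 kN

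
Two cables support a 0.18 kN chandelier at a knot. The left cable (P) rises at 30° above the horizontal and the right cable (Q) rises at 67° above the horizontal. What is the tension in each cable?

ΣF_x = 0: −T_P·cos30° + T_Q·cos67° = 0 → T_Q = 2.21642·T_P.
ΣF_y = 0: T_P·sin30° + T_Q·sin67° = 0.18.
Substitute: T_P·(0.5 + 2.21642·0.920505) = 0.18 → T_P = 0.0708598 ≈ 0.07086 kN.
Then T_Q = 2.21642 × 0.0708598 = 0.1571 kN.

T_P = 0.07086 kN, T_Q = 0.1571 kN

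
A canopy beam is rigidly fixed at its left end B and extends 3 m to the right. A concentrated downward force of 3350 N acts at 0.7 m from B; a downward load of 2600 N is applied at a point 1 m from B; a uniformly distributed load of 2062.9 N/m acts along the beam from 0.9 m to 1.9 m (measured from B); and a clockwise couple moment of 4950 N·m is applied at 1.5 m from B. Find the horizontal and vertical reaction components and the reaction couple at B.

B_x = 0, B_y = 8013 N, M_B = 12780 N·m

Resultant of the distributed load: 2062.9 × 1 = 2062.9 N at 1.4 m from B.
ΣF_x = 0: B_x = 0.
ΣF_y = 0: B_y − 3350 − 2600 − 2062.9·1 = 0 → B_y = 8013 N.
ΣM about B: M_B − 3350·0.7 − 2600·1 − (2062.9·1)·1.4 − 4950 = 0 → M_B = 12780 N·m.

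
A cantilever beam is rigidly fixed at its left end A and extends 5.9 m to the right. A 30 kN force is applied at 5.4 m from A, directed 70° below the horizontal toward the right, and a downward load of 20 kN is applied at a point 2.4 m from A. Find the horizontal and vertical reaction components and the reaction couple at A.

ΣF_x = 0: A_x + 30·cos70° = 0 → A_x = -10.26 kN.
ΣF_y = 0: A_y − 30·sin70° − 20 = 0 → A_y = 48.19 kN.
ΣM about A: M_A − 30·sin70°·5.4 − 20·2.4 = 0 → M_A = 200.2 kN·m.

A_x = -10.26 kN, A_y = 48.19 kN, M_A = 200.2 kN·m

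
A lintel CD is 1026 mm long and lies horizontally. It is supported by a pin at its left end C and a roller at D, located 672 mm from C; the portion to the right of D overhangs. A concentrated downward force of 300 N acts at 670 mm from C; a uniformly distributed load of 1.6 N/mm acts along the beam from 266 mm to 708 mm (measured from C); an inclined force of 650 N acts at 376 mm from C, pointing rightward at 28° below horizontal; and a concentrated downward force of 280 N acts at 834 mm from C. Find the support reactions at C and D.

Resultant of the distributed load: 1.6 × 442 = 707.2 N at 487 mm from C.
Moments about C: D_y·672 − 300·670 − (1.6·442)·487 − 650·sin28°·376 − 280·834 = 0 → D_y = 893665/672 = 1329.86 ≈ 1330 N.
ΣF_y = 0: C_y + 1329.86 − 300 − 1.6·442 − 650·sin28° − 280 = 0 → C_y = 262.5 N.
ΣF_x = 0: C_x + 650·cos28° = 0 → C_x = -573.9 N.

C_x = -573.9 N, C_y = 262.5 N, D_y = 1330 N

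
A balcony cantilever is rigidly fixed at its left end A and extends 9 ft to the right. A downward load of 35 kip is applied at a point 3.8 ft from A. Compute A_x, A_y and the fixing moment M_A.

ΣF_x = 0: A_x = 0.
ΣF_y = 0: A_y − 35 = 0 → A_y = 35.00 kip.
ΣM about A: M_A − 35·3.8 = 0 → M_A = 133.0 kip·ft.

A_x = 0, A_y = 35.00 kip, M_A = 133.0 kip·ft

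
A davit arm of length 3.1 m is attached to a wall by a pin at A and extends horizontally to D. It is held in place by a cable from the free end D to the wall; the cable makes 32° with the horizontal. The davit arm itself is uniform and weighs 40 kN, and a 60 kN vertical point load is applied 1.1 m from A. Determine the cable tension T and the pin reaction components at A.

T = 77.92 kN, A_x = 66.08 kN, A_y = 58.71 kN

ΣM about A: T·sin32°·3.1 − 40·1.55 − 60·1.1 = 0 → T = 128/(3.1·0.529919) = 77.9182 ≈ 77.92 kN.
ΣF_x = 0: A_x − T·cos32° = 0 → A_x = 77.9182 × 0.848048 = 66.08 kN.
ΣF_y = 0: A_y + T·sin32° − 40 − 60 = 0 → A_y = 100 − 77.9182 × 0.529919 = 58.71 kN.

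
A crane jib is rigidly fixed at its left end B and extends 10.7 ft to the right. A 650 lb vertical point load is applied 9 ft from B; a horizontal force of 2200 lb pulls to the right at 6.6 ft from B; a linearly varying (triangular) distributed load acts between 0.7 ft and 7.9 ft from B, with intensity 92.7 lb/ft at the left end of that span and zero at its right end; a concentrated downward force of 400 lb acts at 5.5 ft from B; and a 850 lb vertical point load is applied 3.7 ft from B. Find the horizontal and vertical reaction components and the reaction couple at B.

B_x = -2200 lb, B_y = 2234 lb, M_B = 12230 lb·ft

Resultant of the triangular load: ½ × 92.7 × 7.2 = 333.72 lb, acting at 3.1 ft from B (one-third of the span from the peak).
ΣF_x = 0: B_x + 2200 = 0 → B_x = -2200 lb.
ΣF_y = 0: B_y − 650 − ½·92.7·7.2 − 400 − 850 = 0 → B_y = 2234 lb.
ΣM about B: M_B − 650·9 − (½·92.7·7.2)·3.1 − 400·5.5 − 850·3.7 = 0 → M_B = 12230 lb·ft.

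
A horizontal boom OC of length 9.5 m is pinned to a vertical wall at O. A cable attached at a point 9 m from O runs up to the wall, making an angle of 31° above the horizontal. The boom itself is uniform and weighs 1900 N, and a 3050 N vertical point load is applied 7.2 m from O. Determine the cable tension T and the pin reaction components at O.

ΣM about O: T·sin31°·9 − 1900·4.75 − 3050·7.2 = 0 → T = 30985/(9·0.515038) = 6684.51 ≈ 6685 N.
ΣF_x = 0: O_x − T·cos31° = 0 → O_x = 6684.51 × 0.857167 = 5730 N.
ΣF_y = 0: O_y + T·sin31° − 1900 − 3050 = 0 → O_y = 4950 − 6684.51 × 0.515038 = 1507 N.

T = 6685 N, O_x = 5730 N, O_y = 1507 N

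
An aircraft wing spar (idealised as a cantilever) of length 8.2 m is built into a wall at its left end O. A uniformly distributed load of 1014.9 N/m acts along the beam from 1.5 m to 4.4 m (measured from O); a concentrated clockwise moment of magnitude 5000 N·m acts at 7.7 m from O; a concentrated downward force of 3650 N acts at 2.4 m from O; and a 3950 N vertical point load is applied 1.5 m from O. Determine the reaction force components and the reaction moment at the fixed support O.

Resultant of the distributed load: 1014.9 × 2.9 = 2943.21 N at 2.95 m from O.
ΣF_x = 0: O_x = 0.
ΣF_y = 0: O_y − 1014.9·2.9 − 3650 − 3950 = 0 → O_y = 10540 N.
ΣM about O: M_O − (1014.9·2.9)·2.95 − 5000 − 3650·2.4 − 3950·1.5 = 0 → M_O = 28370 N·m.

O_x = 0, O_y = 10540 N, M_O = 28370 N·m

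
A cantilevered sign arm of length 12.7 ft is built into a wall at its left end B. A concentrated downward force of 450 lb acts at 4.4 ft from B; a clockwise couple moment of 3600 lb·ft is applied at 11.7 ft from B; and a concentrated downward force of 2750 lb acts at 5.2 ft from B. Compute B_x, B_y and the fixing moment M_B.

ΣF_x = 0: B_x = 0.
ΣF_y = 0: B_y − 450 − 2750 = 0 → B_y = 3200 lb.
ΣM about B: M_B − 450·4.4 − 3600 − 2750·5.2 = 0 → M_B = 19880 lb·ft.

B_x = 0, B_y = 3200 lb, M_B = 19880 lb·ft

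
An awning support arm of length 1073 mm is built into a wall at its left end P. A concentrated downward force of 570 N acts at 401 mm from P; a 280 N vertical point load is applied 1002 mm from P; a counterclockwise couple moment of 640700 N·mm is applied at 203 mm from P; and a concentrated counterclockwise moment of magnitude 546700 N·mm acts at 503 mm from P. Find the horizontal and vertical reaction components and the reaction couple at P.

ΣF_x = 0: P_x = 0.
ΣF_y = 0: P_y − 570 − 280 = 0 → P_y = 850.0 N.
ΣM about P: M_P − 570·401 − 280·1002 + 640700 + 546700 = 0 → M_P = -678300 N·mm.

P_x = 0, P_y = 850.0 N, M_P = -678300 N·mm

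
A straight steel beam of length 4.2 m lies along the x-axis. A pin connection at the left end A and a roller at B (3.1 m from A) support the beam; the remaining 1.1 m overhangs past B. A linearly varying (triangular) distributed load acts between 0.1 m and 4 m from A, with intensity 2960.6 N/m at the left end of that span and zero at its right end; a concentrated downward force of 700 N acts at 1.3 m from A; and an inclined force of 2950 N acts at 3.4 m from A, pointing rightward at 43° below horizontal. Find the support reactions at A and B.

Resultant of the triangular load: ½ × 2960.6 × 3.9 = 5773.17 N, acting at 1.4 m from A (one-third of the span from the peak).
Taking moments about A: B_y·3.1 − (½·2960.6·3.9)·1.4 − 700·1.3 − 2950·sin43°·3.4 = 0 → B_y = 15832.9/3.1 = 5107.39 ≈ 5107 N.
ΣF_y = 0: A_y + 5107.39 − ½·2960.6·3.9 − 700 − 2950·sin43° = 0 → A_y = 3378 N.
ΣF_x = 0: A_x + 2950·cos43° = 0 → A_x = -2157 N.

A_x = -2157 N, A_y = 3378 N, B_y = 5107 N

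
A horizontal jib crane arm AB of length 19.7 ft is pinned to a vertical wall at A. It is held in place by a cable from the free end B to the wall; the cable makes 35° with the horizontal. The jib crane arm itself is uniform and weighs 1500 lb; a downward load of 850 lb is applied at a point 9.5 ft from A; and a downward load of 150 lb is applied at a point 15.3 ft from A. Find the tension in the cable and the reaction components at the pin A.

ΣM about A: T·sin35°·19.7 − 1500·9.85 − 850·9.5 − 150·15.3 = 0 → T = 25145/(19.7·0.573576) = 2225.33 ≈ 2225 lb.
ΣF_x = 0: A_x − T·cos35° = 0 → A_x = 2225.33 × 0.819152 = 1823 lb.
ΣF_y = 0: A_y + T·sin35° − 1500 − 850 − 150 = 0 → A_y = 2500 − 2225.33 × 0.573576 = 1224 lb.

T = 2225 lb, A_x = 1823 lb, A_y = 1224 lb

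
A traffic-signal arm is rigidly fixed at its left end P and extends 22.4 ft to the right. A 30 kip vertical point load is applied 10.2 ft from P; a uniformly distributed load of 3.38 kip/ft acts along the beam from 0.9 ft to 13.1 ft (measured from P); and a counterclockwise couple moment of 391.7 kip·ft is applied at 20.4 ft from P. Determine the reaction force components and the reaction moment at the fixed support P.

P_x = 0, P_y = 71.24 kip, M_P = 203.0 kip·ft

Resultant of the distributed load: 3.38 × 12.2 = 41.236 kip at 7 ft from P.
ΣF_x = 0: P_x = 0.
ΣF_y = 0: P_y − 30 − 3.38·12.2 = 0 → P_y = 71.24 kip.
ΣM about P: M_P − 30·10.2 − (3.38·12.2)·7 + 391.7 = 0 → M_P = 203.0 kip·ft.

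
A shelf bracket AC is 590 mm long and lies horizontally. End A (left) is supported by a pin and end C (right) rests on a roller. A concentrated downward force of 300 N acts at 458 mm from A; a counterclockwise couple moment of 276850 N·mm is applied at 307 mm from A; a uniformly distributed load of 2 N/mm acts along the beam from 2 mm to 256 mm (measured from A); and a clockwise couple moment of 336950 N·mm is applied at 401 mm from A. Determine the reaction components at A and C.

Resultant of the distributed load: 2 × 254 = 508 N at 129 mm from A.
Taking moments about A: C_y·590 − 300·458 + 276850 − (2·254)·129 − 336950 = 0 → C_y = 263032/590 = 445.817 ≈ 445.8 N.
ΣF_y = 0: A_y + 445.817 − 300 − 2·254 = 0 → A_y = 362.2 N.
ΣF_x = 0: no horizontal applied forces, so A_x = 0.

A_x = 0, A_y = 362.2 N, C_y = 445.8 N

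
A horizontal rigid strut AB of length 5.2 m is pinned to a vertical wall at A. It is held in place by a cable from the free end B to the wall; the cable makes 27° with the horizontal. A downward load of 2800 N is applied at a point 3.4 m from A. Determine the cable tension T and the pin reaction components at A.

ΣM about A: T·sin27°·5.2 − 2800·3.4 = 0 → T = 9520/(5.2·0.45399) = 4032.62 ≈ 4033 N.
ΣF_x = 0: A_x − T·cos27° = 0 → A_x = 4032.62 × 0.891007 = 3593 N.
ΣF_y = 0: A_y + T·sin27° − 2800 = 0 → A_y = 2800 − 4032.62 × 0.45399 = 969.2 N.

T = 4033 N, A_x = 3593 N, A_y = 969.2 N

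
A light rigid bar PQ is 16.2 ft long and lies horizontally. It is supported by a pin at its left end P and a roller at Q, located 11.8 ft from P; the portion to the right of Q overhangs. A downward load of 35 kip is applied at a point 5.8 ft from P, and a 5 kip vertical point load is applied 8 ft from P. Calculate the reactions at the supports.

P_x = 0, P_y = 19.41 kip, Q_y = 20.59 kip

Moments about P: Q_y·11.8 − 35·5.8 − 5·8 = 0 → Q_y = 243/11.8 = 20.5932 ≈ 20.59 kip.
ΣF_y = 0: P_y + 20.5932 − 35 − 5 = 0 → P_y = 19.41 kip.
ΣF_x = 0: no horizontal applied forces, so P_x = 0.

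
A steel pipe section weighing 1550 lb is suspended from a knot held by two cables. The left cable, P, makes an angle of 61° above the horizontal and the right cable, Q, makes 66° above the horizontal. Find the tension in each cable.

T_P = 789.4 lb, T_Q = 940.9 lb

ΣF_x = 0: −T_P·cos61° + T_Q·cos66° = 0 → T_Q = 1.19195·T_P.
ΣF_y = 0: T_P·sin61° + T_Q·sin66° = 1550.
Substitute: T_P·(0.87462 + 1.19195·0.913545) = 1550 → T_P = 789.399 ≈ 789.4 lb.
Then T_Q = 1.19195 × 789.399 = 940.9 lb.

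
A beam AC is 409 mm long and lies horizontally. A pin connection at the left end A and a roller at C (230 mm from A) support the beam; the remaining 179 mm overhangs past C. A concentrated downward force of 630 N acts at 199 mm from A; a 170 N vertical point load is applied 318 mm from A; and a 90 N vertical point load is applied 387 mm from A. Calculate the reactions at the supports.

Moments about A: C_y·230 − 630·199 − 170·318 − 90·387 = 0 → C_y = 214260/230 = 931.565 ≈ 931.6 N.
ΣF_y = 0: A_y + 931.565 − 630 − 170 − 90 = 0 → A_y = -41.57 N.
ΣF_x = 0: no horizontal applied forces, so A_x = 0.

A_x = 0, A_y = -41.57 N, C_y = 931.6 N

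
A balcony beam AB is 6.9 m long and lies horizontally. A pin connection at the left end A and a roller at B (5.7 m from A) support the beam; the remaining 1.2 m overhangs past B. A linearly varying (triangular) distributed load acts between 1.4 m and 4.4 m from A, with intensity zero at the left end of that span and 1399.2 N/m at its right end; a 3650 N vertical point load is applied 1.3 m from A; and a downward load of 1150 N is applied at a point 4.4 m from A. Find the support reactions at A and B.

Resultant of the triangular load: ½ × 1399.2 × 3 = 2098.8 N, acting at 3.4 m from A (one-third of the span from the peak).
ΣM about A: B_y·5.7 − (½·1399.2·3)·3.4 − 3650·1.3 − 1150·4.4 = 0 → B_y = 16940.92/5.7 = 2972.09 ≈ 2972 N.
ΣF_y = 0: A_y + 2972.09 − ½·1399.2·3 − 3650 − 1150 = 0 → A_y = 3927 N.
ΣF_x = 0: no horizontal applied forces, so A_x = 0.

A_x = 0, A_y = 3927 N, B_y = 2972 N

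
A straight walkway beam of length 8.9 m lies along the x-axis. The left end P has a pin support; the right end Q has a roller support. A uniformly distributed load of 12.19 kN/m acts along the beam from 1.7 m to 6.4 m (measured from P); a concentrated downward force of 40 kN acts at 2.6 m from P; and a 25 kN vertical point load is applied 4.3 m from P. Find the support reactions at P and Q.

Resultant of the distributed load: 12.19 × 4.7 = 57.293 kN at 4.05 m from P.
Moments about P: Q_y·8.9 − (12.19·4.7)·4.05 − 40·2.6 − 25·4.3 = 0 → Q_y = 443.53665/8.9 = 49.8356 ≈ 49.84 kN.
ΣF_y = 0: P_y + 49.8356 − 12.19·4.7 − 40 − 25 = 0 → P_y = 72.46 kN.
ΣF_x = 0: no horizontal applied forces, so P_x = 0.

P_x = 0, P_y = 72.46 kN, Q_y = 49.84 kN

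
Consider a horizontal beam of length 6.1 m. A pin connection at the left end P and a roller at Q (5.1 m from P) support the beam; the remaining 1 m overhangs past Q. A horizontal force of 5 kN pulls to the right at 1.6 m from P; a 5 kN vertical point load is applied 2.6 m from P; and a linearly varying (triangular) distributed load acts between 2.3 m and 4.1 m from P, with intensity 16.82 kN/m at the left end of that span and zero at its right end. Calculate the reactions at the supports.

P_x = -5.000 kN, P_y = 8.981 kN, Q_y = 11.16 kN

Resultant of the triangular load: ½ × 16.82 × 1.8 = 15.138 kN, acting at 2.9 m from P (one-third of the span from the peak).
Moments about P: Q_y·5.1 − 5·2.6 − (½·16.82·1.8)·2.9 = 0 → Q_y = 56.9002/5.1 = 11.1569 ≈ 11.16 kN.
ΣF_y = 0: P_y + 11.1569 − 5 − ½·16.82·1.8 = 0 → P_y = 8.981 kN.
ΣF_x = 0: P_x + 5 = 0 → P_x = -5.000 kN.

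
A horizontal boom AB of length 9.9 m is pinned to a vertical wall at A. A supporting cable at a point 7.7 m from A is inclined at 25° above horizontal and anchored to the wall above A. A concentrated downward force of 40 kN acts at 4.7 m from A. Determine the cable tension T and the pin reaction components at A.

ΣM about A: T·sin25°·7.7 − 40·4.7 = 0 → T = 188/(7.7·0.422618) = 57.7722 ≈ 57.77 kN.
ΣF_x = 0: A_x − T·cos25° = 0 → A_x = 57.7722 × 0.906308 = 52.36 kN.
ΣF_y = 0: A_y + T·sin25° − 40 = 0 → A_y = 40 − 57.7722 × 0.422618 = 15.58 kN.

T = 57.77 kN, A_x = 52.36 kN, A_y = 15.58 kN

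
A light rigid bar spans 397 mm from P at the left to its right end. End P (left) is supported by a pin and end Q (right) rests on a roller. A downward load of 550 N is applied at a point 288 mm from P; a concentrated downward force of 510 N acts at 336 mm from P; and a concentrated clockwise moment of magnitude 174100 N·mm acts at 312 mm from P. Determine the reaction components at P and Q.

Taking moments about P: Q_y·397 − 550·288 − 510·336 − 174100 = 0 → Q_y = 503860/397 = 1269.17 ≈ 1269 N.
ΣF_y = 0: P_y + 1269.17 − 550 − 510 = 0 → P_y = -209.2 N.
ΣF_x = 0: no horizontal applied forces, so P_x = 0.

P_x = 0, P_y = -209.2 N, Q_y = 1269 N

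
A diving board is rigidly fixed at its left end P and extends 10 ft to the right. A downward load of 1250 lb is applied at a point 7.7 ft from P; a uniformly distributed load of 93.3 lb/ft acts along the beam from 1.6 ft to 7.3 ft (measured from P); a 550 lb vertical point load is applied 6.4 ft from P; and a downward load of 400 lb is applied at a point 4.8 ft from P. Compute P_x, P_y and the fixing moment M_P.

Resultant of the distributed load: 93.3 × 5.7 = 531.81 lb at 4.45 ft from P.
ΣF_x = 0: P_x = 0.
ΣF_y = 0: P_y − 1250 − 93.3·5.7 − 550 − 400 = 0 → P_y = 2732 lb.
ΣM about P: M_P − 1250·7.7 − (93.3·5.7)·4.45 − 550·6.4 − 400·4.8 = 0 → M_P = 17430 lb·ft.

P_x = 0, P_y = 2732 lb, M_P = 17430 lb·ft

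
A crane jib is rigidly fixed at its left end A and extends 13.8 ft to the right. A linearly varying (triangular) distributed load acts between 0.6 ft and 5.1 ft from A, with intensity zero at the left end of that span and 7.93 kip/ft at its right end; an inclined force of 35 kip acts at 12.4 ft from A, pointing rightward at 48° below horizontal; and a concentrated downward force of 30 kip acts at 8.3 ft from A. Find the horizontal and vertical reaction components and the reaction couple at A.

A_x = -23.42 kip, A_y = 73.85 kip, M_A = 635.8 kip·ft

Resultant of the triangular load: ½ × 7.93 × 4.5 = 17.8425 kip, acting at 3.6 ft from A (one-third of the span from the peak).
ΣF_x = 0: A_x + 35·cos48° = 0 → A_x = -23.42 kip.
ΣF_y = 0: A_y − ½·7.93·4.5 − 35·sin48° − 30 = 0 → A_y = 73.85 kip.
ΣM about A: M_A − (½·7.93·4.5)·3.6 − 35·sin48°·12.4 − 30·8.3 = 0 → M_A = 635.8 kip·ft.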